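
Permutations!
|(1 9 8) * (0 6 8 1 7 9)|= |(0 6 8 7 9 1)|= 6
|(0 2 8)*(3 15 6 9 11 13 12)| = 21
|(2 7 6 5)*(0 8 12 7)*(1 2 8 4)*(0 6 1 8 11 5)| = |(0 4 8 12 7 1 2 6)(5 11)| = 8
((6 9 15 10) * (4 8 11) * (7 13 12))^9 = (6 9 15 10) = [0, 1, 2, 3, 4, 5, 9, 7, 8, 15, 6, 11, 12, 13, 14, 10]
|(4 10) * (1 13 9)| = |(1 13 9)(4 10)| = 6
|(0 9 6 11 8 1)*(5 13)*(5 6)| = 8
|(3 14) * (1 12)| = 2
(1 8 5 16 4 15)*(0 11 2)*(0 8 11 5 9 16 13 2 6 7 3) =(0 5 13 2 8 9 16 4 15 1 11 6 7 3) =[5, 11, 8, 0, 15, 13, 7, 3, 9, 16, 10, 6, 12, 2, 14, 1, 4]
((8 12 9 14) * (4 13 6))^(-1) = [0, 1, 2, 3, 6, 5, 13, 7, 14, 12, 10, 11, 8, 4, 9] = (4 6 13)(8 14 9 12)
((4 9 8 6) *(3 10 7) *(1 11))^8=(11)(3 7 10)=[0, 1, 2, 7, 4, 5, 6, 10, 8, 9, 3, 11]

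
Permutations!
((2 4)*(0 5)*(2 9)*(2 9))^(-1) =(9)(0 5)(2 4) =[5, 1, 4, 3, 2, 0, 6, 7, 8, 9]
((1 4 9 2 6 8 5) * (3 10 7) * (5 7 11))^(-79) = [0, 11, 4, 8, 5, 10, 9, 6, 2, 1, 7, 3] = (1 11 3 8 2 4 5 10 7 6 9)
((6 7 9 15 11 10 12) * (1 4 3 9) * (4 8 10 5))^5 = (1 7 6 12 10 8)(3 4 5 11 15 9) = [0, 7, 2, 4, 5, 11, 12, 6, 1, 3, 8, 15, 10, 13, 14, 9]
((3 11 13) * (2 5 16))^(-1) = (2 16 5)(3 13 11) = [0, 1, 16, 13, 4, 2, 6, 7, 8, 9, 10, 3, 12, 11, 14, 15, 5]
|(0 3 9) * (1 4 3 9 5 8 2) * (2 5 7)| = |(0 9)(1 4 3 7 2)(5 8)| = 10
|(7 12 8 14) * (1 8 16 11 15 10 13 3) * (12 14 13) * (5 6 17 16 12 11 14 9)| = 84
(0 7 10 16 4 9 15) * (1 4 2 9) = (0 7 10 16 2 9 15)(1 4) = [7, 4, 9, 3, 1, 5, 6, 10, 8, 15, 16, 11, 12, 13, 14, 0, 2]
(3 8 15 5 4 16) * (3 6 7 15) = (3 8)(4 16 6 7 15 5) = [0, 1, 2, 8, 16, 4, 7, 15, 3, 9, 10, 11, 12, 13, 14, 5, 6]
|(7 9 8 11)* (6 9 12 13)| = 7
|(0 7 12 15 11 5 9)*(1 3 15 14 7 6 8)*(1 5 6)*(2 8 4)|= |(0 1 3 15 11 6 4 2 8 5 9)(7 12 14)|= 33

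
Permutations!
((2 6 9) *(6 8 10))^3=(2 6 8 9 10)=[0, 1, 6, 3, 4, 5, 8, 7, 9, 10, 2]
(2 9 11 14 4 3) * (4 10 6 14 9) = (2 4 3)(6 14 10)(9 11) = [0, 1, 4, 2, 3, 5, 14, 7, 8, 11, 6, 9, 12, 13, 10]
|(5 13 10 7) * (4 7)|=|(4 7 5 13 10)|=5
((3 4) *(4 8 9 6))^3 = (3 6 8 4 9) = [0, 1, 2, 6, 9, 5, 8, 7, 4, 3]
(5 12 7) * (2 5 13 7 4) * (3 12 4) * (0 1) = (0 1)(2 5 4)(3 12)(7 13) = [1, 0, 5, 12, 2, 4, 6, 13, 8, 9, 10, 11, 3, 7]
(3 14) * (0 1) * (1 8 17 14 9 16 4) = (0 8 17 14 3 9 16 4 1) = [8, 0, 2, 9, 1, 5, 6, 7, 17, 16, 10, 11, 12, 13, 3, 15, 4, 14]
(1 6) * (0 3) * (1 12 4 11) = [3, 6, 2, 0, 11, 5, 12, 7, 8, 9, 10, 1, 4] = (0 3)(1 6 12 4 11)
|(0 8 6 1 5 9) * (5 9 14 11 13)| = 20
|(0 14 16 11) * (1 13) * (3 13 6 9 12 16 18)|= 11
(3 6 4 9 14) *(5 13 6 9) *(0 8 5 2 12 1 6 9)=(0 8 5 13 9 14 3)(1 6 4 2 12)=[8, 6, 12, 0, 2, 13, 4, 7, 5, 14, 10, 11, 1, 9, 3]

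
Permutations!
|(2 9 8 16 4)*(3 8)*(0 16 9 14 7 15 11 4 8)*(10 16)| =6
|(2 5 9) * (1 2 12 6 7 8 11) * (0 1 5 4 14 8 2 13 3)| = |(0 1 13 3)(2 4 14 8 11 5 9 12 6 7)| = 20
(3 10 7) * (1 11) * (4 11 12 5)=[0, 12, 2, 10, 11, 4, 6, 3, 8, 9, 7, 1, 5]=(1 12 5 4 11)(3 10 7)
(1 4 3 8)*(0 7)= (0 7)(1 4 3 8)= [7, 4, 2, 8, 3, 5, 6, 0, 1]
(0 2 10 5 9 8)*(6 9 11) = [2, 1, 10, 3, 4, 11, 9, 7, 0, 8, 5, 6] = (0 2 10 5 11 6 9 8)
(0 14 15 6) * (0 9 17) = [14, 1, 2, 3, 4, 5, 9, 7, 8, 17, 10, 11, 12, 13, 15, 6, 16, 0] = (0 14 15 6 9 17)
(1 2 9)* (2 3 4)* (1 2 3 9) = [0, 9, 1, 4, 3, 5, 6, 7, 8, 2] = (1 9 2)(3 4)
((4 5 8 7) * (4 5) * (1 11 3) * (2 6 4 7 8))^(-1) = [0, 3, 5, 11, 6, 7, 2, 4, 8, 9, 10, 1] = (1 3 11)(2 5 7 4 6)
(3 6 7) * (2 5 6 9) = (2 5 6 7 3 9) = [0, 1, 5, 9, 4, 6, 7, 3, 8, 2]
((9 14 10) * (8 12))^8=(9 10 14)=[0, 1, 2, 3, 4, 5, 6, 7, 8, 10, 14, 11, 12, 13, 9]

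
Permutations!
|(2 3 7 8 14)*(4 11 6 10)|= |(2 3 7 8 14)(4 11 6 10)|= 20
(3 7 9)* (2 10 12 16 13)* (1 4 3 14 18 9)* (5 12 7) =(1 4 3 5 12 16 13 2 10 7)(9 14 18) =[0, 4, 10, 5, 3, 12, 6, 1, 8, 14, 7, 11, 16, 2, 18, 15, 13, 17, 9]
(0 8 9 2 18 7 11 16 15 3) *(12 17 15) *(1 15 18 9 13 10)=(0 8 13 10 1 15 3)(2 9)(7 11 16 12 17 18)=[8, 15, 9, 0, 4, 5, 6, 11, 13, 2, 1, 16, 17, 10, 14, 3, 12, 18, 7]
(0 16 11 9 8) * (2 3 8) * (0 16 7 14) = [7, 1, 3, 8, 4, 5, 6, 14, 16, 2, 10, 9, 12, 13, 0, 15, 11] = (0 7 14)(2 3 8 16 11 9)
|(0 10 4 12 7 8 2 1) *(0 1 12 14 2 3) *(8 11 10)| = |(0 8 3)(2 12 7 11 10 4 14)| = 21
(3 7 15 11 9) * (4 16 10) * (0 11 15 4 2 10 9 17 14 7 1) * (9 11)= [9, 0, 10, 1, 16, 5, 6, 4, 8, 3, 2, 17, 12, 13, 7, 15, 11, 14]= (0 9 3 1)(2 10)(4 16 11 17 14 7)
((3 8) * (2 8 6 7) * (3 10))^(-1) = (2 7 6 3 10 8) = [0, 1, 7, 10, 4, 5, 3, 6, 2, 9, 8]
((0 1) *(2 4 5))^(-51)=(5)(0 1)=[1, 0, 2, 3, 4, 5]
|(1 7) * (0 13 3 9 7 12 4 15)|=9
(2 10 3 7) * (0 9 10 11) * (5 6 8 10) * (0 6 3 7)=[9, 1, 11, 0, 4, 3, 8, 2, 10, 5, 7, 6]=(0 9 5 3)(2 11 6 8 10 7)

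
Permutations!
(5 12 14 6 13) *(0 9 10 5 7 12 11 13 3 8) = (0 9 10 5 11 13 7 12 14 6 3 8) = [9, 1, 2, 8, 4, 11, 3, 12, 0, 10, 5, 13, 14, 7, 6]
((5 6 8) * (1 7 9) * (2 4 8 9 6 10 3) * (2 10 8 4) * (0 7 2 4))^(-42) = (10) = [0, 1, 2, 3, 4, 5, 6, 7, 8, 9, 10]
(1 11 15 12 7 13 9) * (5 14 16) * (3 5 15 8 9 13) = (1 11 8 9)(3 5 14 16 15 12 7) = [0, 11, 2, 5, 4, 14, 6, 3, 9, 1, 10, 8, 7, 13, 16, 12, 15]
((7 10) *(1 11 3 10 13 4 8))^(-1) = (1 8 4 13 7 10 3 11) = [0, 8, 2, 11, 13, 5, 6, 10, 4, 9, 3, 1, 12, 7]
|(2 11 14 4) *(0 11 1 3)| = |(0 11 14 4 2 1 3)| = 7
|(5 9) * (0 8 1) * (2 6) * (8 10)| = |(0 10 8 1)(2 6)(5 9)| = 4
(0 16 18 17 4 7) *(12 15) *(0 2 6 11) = (0 16 18 17 4 7 2 6 11)(12 15) = [16, 1, 6, 3, 7, 5, 11, 2, 8, 9, 10, 0, 15, 13, 14, 12, 18, 4, 17]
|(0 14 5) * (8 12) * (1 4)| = |(0 14 5)(1 4)(8 12)| = 6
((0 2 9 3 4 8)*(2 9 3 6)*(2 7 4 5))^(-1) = (0 8 4 7 6 9)(2 5 3) = [8, 1, 5, 2, 7, 3, 9, 6, 4, 0]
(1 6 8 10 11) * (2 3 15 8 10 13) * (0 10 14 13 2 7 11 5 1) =(0 10 5 1 6 14 13 7 11)(2 3 15 8) =[10, 6, 3, 15, 4, 1, 14, 11, 2, 9, 5, 0, 12, 7, 13, 8]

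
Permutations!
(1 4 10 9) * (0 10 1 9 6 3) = [10, 4, 2, 0, 1, 5, 3, 7, 8, 9, 6] = (0 10 6 3)(1 4)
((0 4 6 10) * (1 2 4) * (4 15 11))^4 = (0 11)(1 4)(2 6)(10 15) = [11, 4, 6, 3, 1, 5, 2, 7, 8, 9, 15, 0, 12, 13, 14, 10]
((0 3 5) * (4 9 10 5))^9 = (0 9)(3 10)(4 5) = [9, 1, 2, 10, 5, 4, 6, 7, 8, 0, 3]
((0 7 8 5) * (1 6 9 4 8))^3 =(0 6 8 7 9 5 1 4) =[6, 4, 2, 3, 0, 1, 8, 9, 7, 5]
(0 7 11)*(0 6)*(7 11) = [11, 1, 2, 3, 4, 5, 0, 7, 8, 9, 10, 6] = (0 11 6)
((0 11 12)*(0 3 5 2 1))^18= (0 5 11 2 12 1 3)= [5, 3, 12, 0, 4, 11, 6, 7, 8, 9, 10, 2, 1]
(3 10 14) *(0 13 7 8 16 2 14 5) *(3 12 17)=[13, 1, 14, 10, 4, 0, 6, 8, 16, 9, 5, 11, 17, 7, 12, 15, 2, 3]=(0 13 7 8 16 2 14 12 17 3 10 5)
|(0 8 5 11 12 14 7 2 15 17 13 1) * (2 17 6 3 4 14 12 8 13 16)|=9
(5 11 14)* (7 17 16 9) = (5 11 14)(7 17 16 9) = [0, 1, 2, 3, 4, 11, 6, 17, 8, 7, 10, 14, 12, 13, 5, 15, 9, 16]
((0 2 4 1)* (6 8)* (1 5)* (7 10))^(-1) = (0 1 5 4 2)(6 8)(7 10) = [1, 5, 0, 3, 2, 4, 8, 10, 6, 9, 7]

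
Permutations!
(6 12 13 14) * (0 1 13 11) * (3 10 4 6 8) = (0 1 13 14 8 3 10 4 6 12 11) = [1, 13, 2, 10, 6, 5, 12, 7, 3, 9, 4, 0, 11, 14, 8]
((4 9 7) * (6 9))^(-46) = [0, 1, 2, 3, 9, 5, 7, 6, 8, 4] = (4 9)(6 7)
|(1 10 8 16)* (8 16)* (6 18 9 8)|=|(1 10 16)(6 18 9 8)|=12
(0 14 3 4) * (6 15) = (0 14 3 4)(6 15) = [14, 1, 2, 4, 0, 5, 15, 7, 8, 9, 10, 11, 12, 13, 3, 6]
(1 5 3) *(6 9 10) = (1 5 3)(6 9 10) = [0, 5, 2, 1, 4, 3, 9, 7, 8, 10, 6]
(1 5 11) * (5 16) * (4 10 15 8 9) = (1 16 5 11)(4 10 15 8 9) = [0, 16, 2, 3, 10, 11, 6, 7, 9, 4, 15, 1, 12, 13, 14, 8, 5]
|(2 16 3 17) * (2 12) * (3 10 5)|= |(2 16 10 5 3 17 12)|= 7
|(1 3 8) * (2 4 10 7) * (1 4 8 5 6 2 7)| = |(1 3 5 6 2 8 4 10)| = 8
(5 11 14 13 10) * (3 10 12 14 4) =(3 10 5 11 4)(12 14 13) =[0, 1, 2, 10, 3, 11, 6, 7, 8, 9, 5, 4, 14, 12, 13]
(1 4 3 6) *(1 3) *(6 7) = (1 4)(3 7 6) = [0, 4, 2, 7, 1, 5, 3, 6]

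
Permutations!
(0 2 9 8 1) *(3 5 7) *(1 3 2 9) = (0 9 8 3 5 7 2 1) = [9, 0, 1, 5, 4, 7, 6, 2, 3, 8]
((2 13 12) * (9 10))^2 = [0, 1, 12, 3, 4, 5, 6, 7, 8, 9, 10, 11, 13, 2] = (2 12 13)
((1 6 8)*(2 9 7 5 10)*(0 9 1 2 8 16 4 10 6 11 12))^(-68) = [1, 10, 4, 3, 5, 0, 9, 12, 16, 11, 6, 8, 2, 13, 14, 15, 7] = (0 1 10 6 9 11 8 16 7 12 2 4 5)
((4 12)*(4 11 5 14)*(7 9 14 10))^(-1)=(4 14 9 7 10 5 11 12)=[0, 1, 2, 3, 14, 11, 6, 10, 8, 7, 5, 12, 4, 13, 9]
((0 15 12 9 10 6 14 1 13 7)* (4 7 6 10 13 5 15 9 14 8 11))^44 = (0 8)(1 14 12 15 5)(4 13)(6 7)(9 11) = [8, 14, 2, 3, 13, 1, 7, 6, 0, 11, 10, 9, 15, 4, 12, 5]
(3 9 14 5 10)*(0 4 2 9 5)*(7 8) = (0 4 2 9 14)(3 5 10)(7 8) = [4, 1, 9, 5, 2, 10, 6, 8, 7, 14, 3, 11, 12, 13, 0]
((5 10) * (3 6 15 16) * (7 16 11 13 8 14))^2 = (3 15 13 14 16 6 11 8 7) = [0, 1, 2, 15, 4, 5, 11, 3, 7, 9, 10, 8, 12, 14, 16, 13, 6]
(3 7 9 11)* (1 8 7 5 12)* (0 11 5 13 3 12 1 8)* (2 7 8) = (0 11 12 2 7 9 5 1)(3 13) = [11, 0, 7, 13, 4, 1, 6, 9, 8, 5, 10, 12, 2, 3]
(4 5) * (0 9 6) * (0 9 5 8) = (0 5 4 8)(6 9) = [5, 1, 2, 3, 8, 4, 9, 7, 0, 6]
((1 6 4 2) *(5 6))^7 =(1 6 2 5 4) =[0, 6, 5, 3, 1, 4, 2]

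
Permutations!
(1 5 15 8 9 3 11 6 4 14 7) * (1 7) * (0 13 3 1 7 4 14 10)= (0 13 3 11 6 14 7 4 10)(1 5 15 8 9)= [13, 5, 2, 11, 10, 15, 14, 4, 9, 1, 0, 6, 12, 3, 7, 8]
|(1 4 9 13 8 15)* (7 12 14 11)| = 12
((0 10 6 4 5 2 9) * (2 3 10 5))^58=(0 3 6 2)(4 9 5 10)=[3, 1, 0, 6, 9, 10, 2, 7, 8, 5, 4]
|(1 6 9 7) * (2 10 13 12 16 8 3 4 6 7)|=10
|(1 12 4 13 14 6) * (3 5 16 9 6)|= |(1 12 4 13 14 3 5 16 9 6)|= 10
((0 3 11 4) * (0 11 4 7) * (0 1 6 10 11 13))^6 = (0 4)(1 6 10 11 7)(3 13) = [4, 6, 2, 13, 0, 5, 10, 1, 8, 9, 11, 7, 12, 3]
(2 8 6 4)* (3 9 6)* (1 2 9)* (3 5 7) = [0, 2, 8, 1, 9, 7, 4, 3, 5, 6] = (1 2 8 5 7 3)(4 9 6)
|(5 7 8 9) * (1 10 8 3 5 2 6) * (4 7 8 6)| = 21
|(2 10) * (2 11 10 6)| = |(2 6)(10 11)| = 2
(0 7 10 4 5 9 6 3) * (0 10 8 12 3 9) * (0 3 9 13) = (0 7 8 12 9 6 13)(3 10 4 5) = [7, 1, 2, 10, 5, 3, 13, 8, 12, 6, 4, 11, 9, 0]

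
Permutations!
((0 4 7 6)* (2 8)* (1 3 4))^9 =(0 4)(1 7)(2 8)(3 6) =[4, 7, 8, 6, 0, 5, 3, 1, 2]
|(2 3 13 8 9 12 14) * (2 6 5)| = |(2 3 13 8 9 12 14 6 5)| = 9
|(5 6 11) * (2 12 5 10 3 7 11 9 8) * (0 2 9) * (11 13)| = |(0 2 12 5 6)(3 7 13 11 10)(8 9)| = 10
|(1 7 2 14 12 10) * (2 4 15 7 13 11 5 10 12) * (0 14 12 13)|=9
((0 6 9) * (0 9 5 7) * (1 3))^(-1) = [7, 3, 2, 1, 4, 6, 0, 5, 8, 9] = (9)(0 7 5 6)(1 3)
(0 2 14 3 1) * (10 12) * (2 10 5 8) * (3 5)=(0 10 12 3 1)(2 14 5 8)=[10, 0, 14, 1, 4, 8, 6, 7, 2, 9, 12, 11, 3, 13, 5]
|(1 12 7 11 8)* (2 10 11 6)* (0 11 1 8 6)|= 8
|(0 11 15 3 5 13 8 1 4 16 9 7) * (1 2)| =|(0 11 15 3 5 13 8 2 1 4 16 9 7)| =13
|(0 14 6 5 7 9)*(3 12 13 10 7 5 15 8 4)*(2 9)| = 13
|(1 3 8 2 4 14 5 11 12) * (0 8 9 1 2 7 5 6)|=30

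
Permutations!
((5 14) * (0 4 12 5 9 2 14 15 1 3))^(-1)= [3, 15, 9, 1, 0, 12, 6, 7, 8, 14, 10, 11, 4, 13, 2, 5]= (0 3 1 15 5 12 4)(2 9 14)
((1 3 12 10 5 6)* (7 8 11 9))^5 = (1 6 5 10 12 3)(7 8 11 9) = [0, 6, 2, 1, 4, 10, 5, 8, 11, 7, 12, 9, 3]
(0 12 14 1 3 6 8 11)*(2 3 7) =(0 12 14 1 7 2 3 6 8 11) =[12, 7, 3, 6, 4, 5, 8, 2, 11, 9, 10, 0, 14, 13, 1]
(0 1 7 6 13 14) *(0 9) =[1, 7, 2, 3, 4, 5, 13, 6, 8, 0, 10, 11, 12, 14, 9] =(0 1 7 6 13 14 9)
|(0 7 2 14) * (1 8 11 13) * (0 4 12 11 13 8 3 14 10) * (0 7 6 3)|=30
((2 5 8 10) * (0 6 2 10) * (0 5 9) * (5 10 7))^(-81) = (0 9 2 6)(5 7 10 8) = [9, 1, 6, 3, 4, 7, 0, 10, 5, 2, 8]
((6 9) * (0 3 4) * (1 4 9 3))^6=(9)=[0, 1, 2, 3, 4, 5, 6, 7, 8, 9]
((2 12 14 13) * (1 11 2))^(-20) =(1 14 2)(11 13 12) =[0, 14, 1, 3, 4, 5, 6, 7, 8, 9, 10, 13, 11, 12, 2]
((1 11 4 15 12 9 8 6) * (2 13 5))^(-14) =(1 4 12 8)(2 13 5)(6 11 15 9) =[0, 4, 13, 3, 12, 2, 11, 7, 1, 6, 10, 15, 8, 5, 14, 9]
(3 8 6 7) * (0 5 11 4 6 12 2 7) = (0 5 11 4 6)(2 7 3 8 12) = [5, 1, 7, 8, 6, 11, 0, 3, 12, 9, 10, 4, 2]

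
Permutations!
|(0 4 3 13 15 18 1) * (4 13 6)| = |(0 13 15 18 1)(3 6 4)| = 15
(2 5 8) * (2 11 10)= [0, 1, 5, 3, 4, 8, 6, 7, 11, 9, 2, 10]= (2 5 8 11 10)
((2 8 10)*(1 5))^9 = (10)(1 5) = [0, 5, 2, 3, 4, 1, 6, 7, 8, 9, 10]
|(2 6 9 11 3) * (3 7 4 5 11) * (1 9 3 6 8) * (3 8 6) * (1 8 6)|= 4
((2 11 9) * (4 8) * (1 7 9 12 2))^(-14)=(1 7 9)(2 11 12)=[0, 7, 11, 3, 4, 5, 6, 9, 8, 1, 10, 12, 2]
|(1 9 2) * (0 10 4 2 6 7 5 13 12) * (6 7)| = |(0 10 4 2 1 9 7 5 13 12)| = 10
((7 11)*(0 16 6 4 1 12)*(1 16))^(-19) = (0 12 1)(4 6 16)(7 11) = [12, 0, 2, 3, 6, 5, 16, 11, 8, 9, 10, 7, 1, 13, 14, 15, 4]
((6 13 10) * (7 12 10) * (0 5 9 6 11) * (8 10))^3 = (0 6 12 11 9 7 10 5 13 8) = [6, 1, 2, 3, 4, 13, 12, 10, 0, 7, 5, 9, 11, 8]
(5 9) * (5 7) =[0, 1, 2, 3, 4, 9, 6, 5, 8, 7] =(5 9 7)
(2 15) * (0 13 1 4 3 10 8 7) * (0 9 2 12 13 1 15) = (0 1 4 3 10 8 7 9 2)(12 13 15) = [1, 4, 0, 10, 3, 5, 6, 9, 7, 2, 8, 11, 13, 15, 14, 12]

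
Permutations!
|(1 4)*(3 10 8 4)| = |(1 3 10 8 4)| = 5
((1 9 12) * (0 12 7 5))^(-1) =(0 5 7 9 1 12) =[5, 12, 2, 3, 4, 7, 6, 9, 8, 1, 10, 11, 0]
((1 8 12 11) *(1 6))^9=(1 6 11 12 8)=[0, 6, 2, 3, 4, 5, 11, 7, 1, 9, 10, 12, 8]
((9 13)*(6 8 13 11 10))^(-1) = (6 10 11 9 13 8) = [0, 1, 2, 3, 4, 5, 10, 7, 6, 13, 11, 9, 12, 8]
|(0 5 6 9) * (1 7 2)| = 12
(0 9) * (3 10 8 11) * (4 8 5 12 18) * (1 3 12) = [9, 3, 2, 10, 8, 1, 6, 7, 11, 0, 5, 12, 18, 13, 14, 15, 16, 17, 4] = (0 9)(1 3 10 5)(4 8 11 12 18)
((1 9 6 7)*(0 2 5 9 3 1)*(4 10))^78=(10)=[0, 1, 2, 3, 4, 5, 6, 7, 8, 9, 10]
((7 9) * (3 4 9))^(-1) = [0, 1, 2, 7, 3, 5, 6, 9, 8, 4] = (3 7 9 4)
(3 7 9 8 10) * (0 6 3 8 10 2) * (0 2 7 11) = [6, 1, 2, 11, 4, 5, 3, 9, 7, 10, 8, 0] = (0 6 3 11)(7 9 10 8)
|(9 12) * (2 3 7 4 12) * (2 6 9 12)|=|(12)(2 3 7 4)(6 9)|=4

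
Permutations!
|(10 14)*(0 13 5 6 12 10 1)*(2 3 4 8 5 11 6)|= 40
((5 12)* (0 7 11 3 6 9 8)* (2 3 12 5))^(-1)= [8, 1, 12, 2, 4, 5, 3, 0, 9, 6, 10, 7, 11]= (0 8 9 6 3 2 12 11 7)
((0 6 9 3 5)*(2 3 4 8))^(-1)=(0 5 3 2 8 4 9 6)=[5, 1, 8, 2, 9, 3, 0, 7, 4, 6]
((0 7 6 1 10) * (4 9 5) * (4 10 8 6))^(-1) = (0 10 5 9 4 7)(1 6 8) = [10, 6, 2, 3, 7, 9, 8, 0, 1, 4, 5]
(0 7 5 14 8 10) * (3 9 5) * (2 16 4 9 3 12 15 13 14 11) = (0 7 12 15 13 14 8 10)(2 16 4 9 5 11) = [7, 1, 16, 3, 9, 11, 6, 12, 10, 5, 0, 2, 15, 14, 8, 13, 4]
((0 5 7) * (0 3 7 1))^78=(7)=[0, 1, 2, 3, 4, 5, 6, 7]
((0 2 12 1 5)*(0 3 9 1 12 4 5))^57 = [2, 0, 4, 9, 5, 3, 6, 7, 8, 1, 10, 11, 12] = (12)(0 2 4 5 3 9 1)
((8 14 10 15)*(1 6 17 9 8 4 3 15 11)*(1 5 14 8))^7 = (1 9 17 6)(3 15 4)(5 11 10 14) = [0, 9, 2, 15, 3, 11, 1, 7, 8, 17, 14, 10, 12, 13, 5, 4, 16, 6]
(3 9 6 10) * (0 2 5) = (0 2 5)(3 9 6 10) = [2, 1, 5, 9, 4, 0, 10, 7, 8, 6, 3]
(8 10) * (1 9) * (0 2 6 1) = (0 2 6 1 9)(8 10) = [2, 9, 6, 3, 4, 5, 1, 7, 10, 0, 8]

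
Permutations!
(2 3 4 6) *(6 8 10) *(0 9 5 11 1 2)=(0 9 5 11 1 2 3 4 8 10 6)=[9, 2, 3, 4, 8, 11, 0, 7, 10, 5, 6, 1]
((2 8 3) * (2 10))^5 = (2 8 3 10) = [0, 1, 8, 10, 4, 5, 6, 7, 3, 9, 2]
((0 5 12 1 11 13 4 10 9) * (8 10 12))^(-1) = (0 9 10 8 5)(1 12 4 13 11) = [9, 12, 2, 3, 13, 0, 6, 7, 5, 10, 8, 1, 4, 11]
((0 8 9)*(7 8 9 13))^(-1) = (0 9)(7 13 8) = [9, 1, 2, 3, 4, 5, 6, 13, 7, 0, 10, 11, 12, 8]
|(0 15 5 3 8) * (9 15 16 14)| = 8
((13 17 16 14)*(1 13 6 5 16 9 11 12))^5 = (1 12 11 9 17 13)(5 16 14 6) = [0, 12, 2, 3, 4, 16, 5, 7, 8, 17, 10, 9, 11, 1, 6, 15, 14, 13]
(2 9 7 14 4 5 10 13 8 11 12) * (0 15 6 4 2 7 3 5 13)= (0 15 6 4 13 8 11 12 7 14 2 9 3 5 10)= [15, 1, 9, 5, 13, 10, 4, 14, 11, 3, 0, 12, 7, 8, 2, 6]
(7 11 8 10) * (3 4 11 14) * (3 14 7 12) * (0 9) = (14)(0 9)(3 4 11 8 10 12) = [9, 1, 2, 4, 11, 5, 6, 7, 10, 0, 12, 8, 3, 13, 14]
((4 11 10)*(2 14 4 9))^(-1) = (2 9 10 11 4 14) = [0, 1, 9, 3, 14, 5, 6, 7, 8, 10, 11, 4, 12, 13, 2]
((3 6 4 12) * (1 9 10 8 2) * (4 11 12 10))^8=[0, 4, 9, 3, 8, 5, 6, 7, 1, 10, 2, 11, 12]=(12)(1 4 8)(2 9 10)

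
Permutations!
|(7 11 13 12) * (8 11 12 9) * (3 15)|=|(3 15)(7 12)(8 11 13 9)|=4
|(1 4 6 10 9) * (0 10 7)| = 7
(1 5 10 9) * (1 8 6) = (1 5 10 9 8 6) = [0, 5, 2, 3, 4, 10, 1, 7, 6, 8, 9]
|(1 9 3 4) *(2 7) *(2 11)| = 12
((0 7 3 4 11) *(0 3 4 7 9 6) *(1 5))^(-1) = (0 6 9)(1 5)(3 11 4 7) = [6, 5, 2, 11, 7, 1, 9, 3, 8, 0, 10, 4]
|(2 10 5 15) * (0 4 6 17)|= 4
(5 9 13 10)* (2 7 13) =[0, 1, 7, 3, 4, 9, 6, 13, 8, 2, 5, 11, 12, 10] =(2 7 13 10 5 9)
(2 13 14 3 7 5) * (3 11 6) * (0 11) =(0 11 6 3 7 5 2 13 14) =[11, 1, 13, 7, 4, 2, 3, 5, 8, 9, 10, 6, 12, 14, 0]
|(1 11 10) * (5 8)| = |(1 11 10)(5 8)| = 6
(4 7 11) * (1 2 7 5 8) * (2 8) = (1 8)(2 7 11 4 5) = [0, 8, 7, 3, 5, 2, 6, 11, 1, 9, 10, 4]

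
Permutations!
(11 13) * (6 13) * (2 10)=[0, 1, 10, 3, 4, 5, 13, 7, 8, 9, 2, 6, 12, 11]=(2 10)(6 13 11)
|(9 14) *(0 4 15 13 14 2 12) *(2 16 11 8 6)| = |(0 4 15 13 14 9 16 11 8 6 2 12)| = 12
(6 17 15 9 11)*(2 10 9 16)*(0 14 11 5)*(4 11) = (0 14 4 11 6 17 15 16 2 10 9 5) = [14, 1, 10, 3, 11, 0, 17, 7, 8, 5, 9, 6, 12, 13, 4, 16, 2, 15]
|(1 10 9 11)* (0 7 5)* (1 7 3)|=|(0 3 1 10 9 11 7 5)|=8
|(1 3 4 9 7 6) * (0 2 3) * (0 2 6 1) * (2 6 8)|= 9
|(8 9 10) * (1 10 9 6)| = |(1 10 8 6)| = 4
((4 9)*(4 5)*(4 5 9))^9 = (9) = [0, 1, 2, 3, 4, 5, 6, 7, 8, 9]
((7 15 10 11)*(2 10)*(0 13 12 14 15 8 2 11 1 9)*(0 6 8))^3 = [14, 8, 9, 3, 4, 5, 10, 12, 1, 2, 6, 13, 11, 15, 7, 0] = (0 14 7 12 11 13 15)(1 8)(2 9)(6 10)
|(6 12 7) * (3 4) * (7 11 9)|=|(3 4)(6 12 11 9 7)|=10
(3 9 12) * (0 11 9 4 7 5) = (0 11 9 12 3 4 7 5) = [11, 1, 2, 4, 7, 0, 6, 5, 8, 12, 10, 9, 3]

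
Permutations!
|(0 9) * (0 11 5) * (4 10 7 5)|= |(0 9 11 4 10 7 5)|= 7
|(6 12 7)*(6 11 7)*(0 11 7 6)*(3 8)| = 4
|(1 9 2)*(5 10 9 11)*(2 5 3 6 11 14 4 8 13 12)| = |(1 14 4 8 13 12 2)(3 6 11)(5 10 9)| = 21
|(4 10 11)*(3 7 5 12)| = 12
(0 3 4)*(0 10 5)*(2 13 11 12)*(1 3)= (0 1 3 4 10 5)(2 13 11 12)= [1, 3, 13, 4, 10, 0, 6, 7, 8, 9, 5, 12, 2, 11]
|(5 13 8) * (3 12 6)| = 3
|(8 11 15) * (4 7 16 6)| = 12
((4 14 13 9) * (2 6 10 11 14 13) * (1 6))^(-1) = (1 2 14 11 10 6)(4 9 13) = [0, 2, 14, 3, 9, 5, 1, 7, 8, 13, 6, 10, 12, 4, 11]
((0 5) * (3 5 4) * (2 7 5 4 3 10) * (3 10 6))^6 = (0 10 2 7 5) = [10, 1, 7, 3, 4, 0, 6, 5, 8, 9, 2]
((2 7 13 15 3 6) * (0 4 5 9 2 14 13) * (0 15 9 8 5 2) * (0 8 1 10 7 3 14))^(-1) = (0 6 3 2 4)(1 5 8 9 13 14 15 7 10) = [6, 5, 4, 2, 0, 8, 3, 10, 9, 13, 1, 11, 12, 14, 15, 7]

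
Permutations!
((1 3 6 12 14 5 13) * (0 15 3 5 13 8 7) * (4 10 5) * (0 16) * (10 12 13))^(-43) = (0 16 7 8 5 10 14 12 4 1 13 6 3 15) = [16, 13, 2, 15, 1, 10, 3, 8, 5, 9, 14, 11, 4, 6, 12, 0, 7]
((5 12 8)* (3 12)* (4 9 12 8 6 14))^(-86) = (3 8 5)(4 14 6 12 9) = [0, 1, 2, 8, 14, 3, 12, 7, 5, 4, 10, 11, 9, 13, 6]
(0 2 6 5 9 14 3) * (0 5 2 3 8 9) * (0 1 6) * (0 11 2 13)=(0 3 5 1 6 13)(2 11)(8 9 14)=[3, 6, 11, 5, 4, 1, 13, 7, 9, 14, 10, 2, 12, 0, 8]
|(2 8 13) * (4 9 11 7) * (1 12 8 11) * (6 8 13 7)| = |(1 12 13 2 11 6 8 7 4 9)| = 10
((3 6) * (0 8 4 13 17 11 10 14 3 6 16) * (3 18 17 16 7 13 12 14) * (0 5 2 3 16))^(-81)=[16, 1, 18, 17, 2, 14, 6, 11, 5, 9, 4, 8, 3, 10, 7, 15, 12, 0, 13]=(0 16 12 3 17)(2 18 13 10 4)(5 14 7 11 8)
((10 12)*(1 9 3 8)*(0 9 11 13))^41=(0 13 11 1 8 3 9)(10 12)=[13, 8, 2, 9, 4, 5, 6, 7, 3, 0, 12, 1, 10, 11]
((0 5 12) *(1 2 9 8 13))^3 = (1 8 2 13 9) = [0, 8, 13, 3, 4, 5, 6, 7, 2, 1, 10, 11, 12, 9]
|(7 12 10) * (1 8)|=6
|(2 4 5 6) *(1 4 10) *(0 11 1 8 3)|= 10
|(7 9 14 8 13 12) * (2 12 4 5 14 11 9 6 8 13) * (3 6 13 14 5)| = 8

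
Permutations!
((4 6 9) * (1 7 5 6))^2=(1 5 9)(4 7 6)=[0, 5, 2, 3, 7, 9, 4, 6, 8, 1]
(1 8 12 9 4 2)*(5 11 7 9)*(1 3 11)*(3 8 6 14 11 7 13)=(1 6 14 11 13 3 7 9 4 2 8 12 5)=[0, 6, 8, 7, 2, 1, 14, 9, 12, 4, 10, 13, 5, 3, 11]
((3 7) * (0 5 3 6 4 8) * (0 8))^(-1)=[4, 1, 2, 5, 6, 0, 7, 3, 8]=(8)(0 4 6 7 3 5)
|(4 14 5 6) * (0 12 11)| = 12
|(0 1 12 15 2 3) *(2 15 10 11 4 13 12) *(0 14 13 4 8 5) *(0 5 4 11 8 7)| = 12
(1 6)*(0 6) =[6, 0, 2, 3, 4, 5, 1] =(0 6 1)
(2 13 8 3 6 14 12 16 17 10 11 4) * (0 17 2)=(0 17 10 11 4)(2 13 8 3 6 14 12 16)=[17, 1, 13, 6, 0, 5, 14, 7, 3, 9, 11, 4, 16, 8, 12, 15, 2, 10]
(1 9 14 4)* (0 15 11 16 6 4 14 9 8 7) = (0 15 11 16 6 4 1 8 7) = [15, 8, 2, 3, 1, 5, 4, 0, 7, 9, 10, 16, 12, 13, 14, 11, 6]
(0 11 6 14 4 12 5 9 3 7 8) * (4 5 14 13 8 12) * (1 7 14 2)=(0 11 6 13 8)(1 7 12 2)(3 14 5 9)=[11, 7, 1, 14, 4, 9, 13, 12, 0, 3, 10, 6, 2, 8, 5]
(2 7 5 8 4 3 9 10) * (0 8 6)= (0 8 4 3 9 10 2 7 5 6)= [8, 1, 7, 9, 3, 6, 0, 5, 4, 10, 2]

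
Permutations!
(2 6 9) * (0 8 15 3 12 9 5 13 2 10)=(0 8 15 3 12 9 10)(2 6 5 13)=[8, 1, 6, 12, 4, 13, 5, 7, 15, 10, 0, 11, 9, 2, 14, 3]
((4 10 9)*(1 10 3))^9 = (1 3 4 9 10) = [0, 3, 2, 4, 9, 5, 6, 7, 8, 10, 1]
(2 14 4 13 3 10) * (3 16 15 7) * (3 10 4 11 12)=[0, 1, 14, 4, 13, 5, 6, 10, 8, 9, 2, 12, 3, 16, 11, 7, 15]=(2 14 11 12 3 4 13 16 15 7 10)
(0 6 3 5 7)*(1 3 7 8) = (0 6 7)(1 3 5 8) = [6, 3, 2, 5, 4, 8, 7, 0, 1]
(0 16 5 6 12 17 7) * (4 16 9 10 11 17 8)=(0 9 10 11 17 7)(4 16 5 6 12 8)=[9, 1, 2, 3, 16, 6, 12, 0, 4, 10, 11, 17, 8, 13, 14, 15, 5, 7]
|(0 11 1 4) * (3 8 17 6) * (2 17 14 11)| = |(0 2 17 6 3 8 14 11 1 4)| = 10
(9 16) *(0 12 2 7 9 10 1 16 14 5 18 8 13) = [12, 16, 7, 3, 4, 18, 6, 9, 13, 14, 1, 11, 2, 0, 5, 15, 10, 17, 8] = (0 12 2 7 9 14 5 18 8 13)(1 16 10)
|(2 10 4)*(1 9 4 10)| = |(10)(1 9 4 2)| = 4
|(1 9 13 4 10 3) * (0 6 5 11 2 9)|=|(0 6 5 11 2 9 13 4 10 3 1)|=11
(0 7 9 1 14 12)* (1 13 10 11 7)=(0 1 14 12)(7 9 13 10 11)=[1, 14, 2, 3, 4, 5, 6, 9, 8, 13, 11, 7, 0, 10, 12]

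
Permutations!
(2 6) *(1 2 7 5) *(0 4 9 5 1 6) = [4, 2, 0, 3, 9, 6, 7, 1, 8, 5] = (0 4 9 5 6 7 1 2)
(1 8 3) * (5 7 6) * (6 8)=(1 6 5 7 8 3)=[0, 6, 2, 1, 4, 7, 5, 8, 3]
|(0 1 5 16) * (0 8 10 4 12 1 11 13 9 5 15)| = |(0 11 13 9 5 16 8 10 4 12 1 15)| = 12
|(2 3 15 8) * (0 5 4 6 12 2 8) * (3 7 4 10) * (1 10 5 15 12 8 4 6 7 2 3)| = |(0 15)(1 10)(3 12)(4 7 6 8)| = 4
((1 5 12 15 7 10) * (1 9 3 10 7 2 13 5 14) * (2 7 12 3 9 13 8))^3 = (15)(1 14)(2 8)(3 5 13 10) = [0, 14, 8, 5, 4, 13, 6, 7, 2, 9, 3, 11, 12, 10, 1, 15]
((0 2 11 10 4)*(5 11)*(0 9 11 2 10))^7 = (0 4 11 10 9)(2 5) = [4, 1, 5, 3, 11, 2, 6, 7, 8, 0, 9, 10]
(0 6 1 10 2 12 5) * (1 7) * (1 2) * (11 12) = (0 6 7 2 11 12 5)(1 10) = [6, 10, 11, 3, 4, 0, 7, 2, 8, 9, 1, 12, 5]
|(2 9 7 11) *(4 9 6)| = |(2 6 4 9 7 11)| = 6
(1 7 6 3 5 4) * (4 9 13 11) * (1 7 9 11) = [0, 9, 2, 5, 7, 11, 3, 6, 8, 13, 10, 4, 12, 1] = (1 9 13)(3 5 11 4 7 6)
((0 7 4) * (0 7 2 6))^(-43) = (0 6 2)(4 7) = [6, 1, 0, 3, 7, 5, 2, 4]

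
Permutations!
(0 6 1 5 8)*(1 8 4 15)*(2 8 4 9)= (0 6 4 15 1 5 9 2 8)= [6, 5, 8, 3, 15, 9, 4, 7, 0, 2, 10, 11, 12, 13, 14, 1]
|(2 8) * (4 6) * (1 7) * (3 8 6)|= 10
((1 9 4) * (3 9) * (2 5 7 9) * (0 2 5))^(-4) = (1 5 9)(3 7 4) = [0, 5, 2, 7, 3, 9, 6, 4, 8, 1]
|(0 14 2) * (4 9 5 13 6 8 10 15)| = |(0 14 2)(4 9 5 13 6 8 10 15)| = 24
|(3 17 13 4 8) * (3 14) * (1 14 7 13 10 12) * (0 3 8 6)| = 12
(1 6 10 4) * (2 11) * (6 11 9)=(1 11 2 9 6 10 4)=[0, 11, 9, 3, 1, 5, 10, 7, 8, 6, 4, 2]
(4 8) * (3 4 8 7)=(8)(3 4 7)=[0, 1, 2, 4, 7, 5, 6, 3, 8]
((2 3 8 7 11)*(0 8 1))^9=(0 7 2 1 8 11 3)=[7, 8, 1, 0, 4, 5, 6, 2, 11, 9, 10, 3]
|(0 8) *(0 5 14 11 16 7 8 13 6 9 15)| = 30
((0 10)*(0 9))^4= [10, 1, 2, 3, 4, 5, 6, 7, 8, 0, 9]= (0 10 9)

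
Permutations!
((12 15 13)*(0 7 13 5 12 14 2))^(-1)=(0 2 14 13 7)(5 15 12)=[2, 1, 14, 3, 4, 15, 6, 0, 8, 9, 10, 11, 5, 7, 13, 12]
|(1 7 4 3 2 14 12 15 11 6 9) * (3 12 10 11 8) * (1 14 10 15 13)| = 45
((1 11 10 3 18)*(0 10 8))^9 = (0 3 1 8 10 18 11) = [3, 8, 2, 1, 4, 5, 6, 7, 10, 9, 18, 0, 12, 13, 14, 15, 16, 17, 11]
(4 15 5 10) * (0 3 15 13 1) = (0 3 15 5 10 4 13 1) = [3, 0, 2, 15, 13, 10, 6, 7, 8, 9, 4, 11, 12, 1, 14, 5]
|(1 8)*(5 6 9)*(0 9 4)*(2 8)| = 15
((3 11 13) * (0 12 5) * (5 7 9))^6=(13)(0 12 7 9 5)=[12, 1, 2, 3, 4, 0, 6, 9, 8, 5, 10, 11, 7, 13]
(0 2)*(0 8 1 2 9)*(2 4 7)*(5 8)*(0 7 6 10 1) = (0 9 7 2 5 8)(1 4 6 10) = [9, 4, 5, 3, 6, 8, 10, 2, 0, 7, 1]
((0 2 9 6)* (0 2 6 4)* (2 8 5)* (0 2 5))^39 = (9) = [0, 1, 2, 3, 4, 5, 6, 7, 8, 9]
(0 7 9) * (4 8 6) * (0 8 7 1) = (0 1)(4 7 9 8 6) = [1, 0, 2, 3, 7, 5, 4, 9, 6, 8]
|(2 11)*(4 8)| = 2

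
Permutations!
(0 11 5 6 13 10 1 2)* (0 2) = (0 11 5 6 13 10 1) = [11, 0, 2, 3, 4, 6, 13, 7, 8, 9, 1, 5, 12, 10]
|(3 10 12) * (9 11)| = 6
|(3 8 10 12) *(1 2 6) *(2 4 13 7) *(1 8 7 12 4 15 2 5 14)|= 13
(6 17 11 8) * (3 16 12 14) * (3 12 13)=(3 16 13)(6 17 11 8)(12 14)=[0, 1, 2, 16, 4, 5, 17, 7, 6, 9, 10, 8, 14, 3, 12, 15, 13, 11]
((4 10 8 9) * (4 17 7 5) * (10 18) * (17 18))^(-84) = (18) = [0, 1, 2, 3, 4, 5, 6, 7, 8, 9, 10, 11, 12, 13, 14, 15, 16, 17, 18]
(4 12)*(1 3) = [0, 3, 2, 1, 12, 5, 6, 7, 8, 9, 10, 11, 4] = (1 3)(4 12)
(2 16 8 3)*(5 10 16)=(2 5 10 16 8 3)=[0, 1, 5, 2, 4, 10, 6, 7, 3, 9, 16, 11, 12, 13, 14, 15, 8]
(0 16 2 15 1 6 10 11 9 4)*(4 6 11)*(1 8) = (0 16 2 15 8 1 11 9 6 10 4) = [16, 11, 15, 3, 0, 5, 10, 7, 1, 6, 4, 9, 12, 13, 14, 8, 2]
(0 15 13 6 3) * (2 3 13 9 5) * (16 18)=[15, 1, 3, 0, 4, 2, 13, 7, 8, 5, 10, 11, 12, 6, 14, 9, 18, 17, 16]=(0 15 9 5 2 3)(6 13)(16 18)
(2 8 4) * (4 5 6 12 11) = (2 8 5 6 12 11 4) = [0, 1, 8, 3, 2, 6, 12, 7, 5, 9, 10, 4, 11]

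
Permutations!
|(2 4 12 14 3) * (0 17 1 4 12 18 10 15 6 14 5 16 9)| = 15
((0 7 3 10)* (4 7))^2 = (0 7 10 4 3) = [7, 1, 2, 0, 3, 5, 6, 10, 8, 9, 4]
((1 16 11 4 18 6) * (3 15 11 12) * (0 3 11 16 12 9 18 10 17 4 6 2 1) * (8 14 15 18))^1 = (0 3 18 2 1 12 11 6)(4 10 17)(8 14 15 16 9) = [3, 12, 1, 18, 10, 5, 0, 7, 14, 8, 17, 6, 11, 13, 15, 16, 9, 4, 2]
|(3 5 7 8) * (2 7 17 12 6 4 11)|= |(2 7 8 3 5 17 12 6 4 11)|= 10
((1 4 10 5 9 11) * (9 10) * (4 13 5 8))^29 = (1 4 5 11 8 13 9 10) = [0, 4, 2, 3, 5, 11, 6, 7, 13, 10, 1, 8, 12, 9]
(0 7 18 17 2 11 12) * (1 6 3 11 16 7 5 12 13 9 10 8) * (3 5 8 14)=(0 8 1 6 5 12)(2 16 7 18 17)(3 11 13 9 10 14)=[8, 6, 16, 11, 4, 12, 5, 18, 1, 10, 14, 13, 0, 9, 3, 15, 7, 2, 17]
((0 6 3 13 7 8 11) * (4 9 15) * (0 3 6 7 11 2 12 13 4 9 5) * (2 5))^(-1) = [5, 1, 4, 11, 3, 8, 6, 0, 7, 15, 10, 13, 2, 12, 14, 9] = (0 5 8 7)(2 4 3 11 13 12)(9 15)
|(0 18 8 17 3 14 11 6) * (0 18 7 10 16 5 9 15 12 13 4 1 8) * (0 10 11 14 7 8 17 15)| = |(0 8 15 12 13 4 1 17 3 7 11 6 18 10 16 5 9)| = 17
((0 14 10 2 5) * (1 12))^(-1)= (0 5 2 10 14)(1 12)= [5, 12, 10, 3, 4, 2, 6, 7, 8, 9, 14, 11, 1, 13, 0]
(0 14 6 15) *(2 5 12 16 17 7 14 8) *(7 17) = [8, 1, 5, 3, 4, 12, 15, 14, 2, 9, 10, 11, 16, 13, 6, 0, 7, 17] = (17)(0 8 2 5 12 16 7 14 6 15)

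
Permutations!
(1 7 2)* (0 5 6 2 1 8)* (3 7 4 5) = (0 3 7 1 4 5 6 2 8) = [3, 4, 8, 7, 5, 6, 2, 1, 0]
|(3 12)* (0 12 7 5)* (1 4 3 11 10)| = 9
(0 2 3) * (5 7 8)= (0 2 3)(5 7 8)= [2, 1, 3, 0, 4, 7, 6, 8, 5]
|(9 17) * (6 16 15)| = 6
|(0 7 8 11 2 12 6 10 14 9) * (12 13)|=|(0 7 8 11 2 13 12 6 10 14 9)|=11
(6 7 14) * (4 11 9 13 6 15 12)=(4 11 9 13 6 7 14 15 12)=[0, 1, 2, 3, 11, 5, 7, 14, 8, 13, 10, 9, 4, 6, 15, 12]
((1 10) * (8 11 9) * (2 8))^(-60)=(11)=[0, 1, 2, 3, 4, 5, 6, 7, 8, 9, 10, 11]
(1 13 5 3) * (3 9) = [0, 13, 2, 1, 4, 9, 6, 7, 8, 3, 10, 11, 12, 5] = (1 13 5 9 3)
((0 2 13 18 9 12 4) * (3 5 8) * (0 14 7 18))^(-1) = [13, 1, 0, 8, 12, 3, 6, 14, 5, 18, 10, 11, 9, 2, 4, 15, 16, 17, 7] = (0 13 2)(3 8 5)(4 12 9 18 7 14)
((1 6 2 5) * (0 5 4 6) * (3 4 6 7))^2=(0 1 5)(3 7 4)=[1, 5, 2, 7, 3, 0, 6, 4]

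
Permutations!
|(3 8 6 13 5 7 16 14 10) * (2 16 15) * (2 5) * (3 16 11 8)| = 15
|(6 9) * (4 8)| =2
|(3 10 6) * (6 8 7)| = 5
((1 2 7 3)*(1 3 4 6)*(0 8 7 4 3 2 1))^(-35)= [0, 1, 2, 3, 4, 5, 6, 7, 8]= (8)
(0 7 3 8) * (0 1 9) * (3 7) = (0 3 8 1 9) = [3, 9, 2, 8, 4, 5, 6, 7, 1, 0]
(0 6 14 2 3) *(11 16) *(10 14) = (0 6 10 14 2 3)(11 16) = [6, 1, 3, 0, 4, 5, 10, 7, 8, 9, 14, 16, 12, 13, 2, 15, 11]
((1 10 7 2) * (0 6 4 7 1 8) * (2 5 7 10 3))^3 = (0 10 2 6 1 8 4 3)(5 7) = [10, 8, 6, 0, 3, 7, 1, 5, 4, 9, 2]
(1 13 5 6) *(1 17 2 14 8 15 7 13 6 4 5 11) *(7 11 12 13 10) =(1 6 17 2 14 8 15 11)(4 5)(7 10)(12 13) =[0, 6, 14, 3, 5, 4, 17, 10, 15, 9, 7, 1, 13, 12, 8, 11, 16, 2]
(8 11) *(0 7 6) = (0 7 6)(8 11) = [7, 1, 2, 3, 4, 5, 0, 6, 11, 9, 10, 8]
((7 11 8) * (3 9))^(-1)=(3 9)(7 8 11)=[0, 1, 2, 9, 4, 5, 6, 8, 11, 3, 10, 7]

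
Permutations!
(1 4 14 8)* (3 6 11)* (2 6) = (1 4 14 8)(2 6 11 3) = [0, 4, 6, 2, 14, 5, 11, 7, 1, 9, 10, 3, 12, 13, 8]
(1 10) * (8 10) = (1 8 10) = [0, 8, 2, 3, 4, 5, 6, 7, 10, 9, 1]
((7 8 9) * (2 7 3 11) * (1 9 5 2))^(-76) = (11) = [0, 1, 2, 3, 4, 5, 6, 7, 8, 9, 10, 11]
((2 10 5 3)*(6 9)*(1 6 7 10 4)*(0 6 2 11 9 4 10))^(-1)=[7, 4, 1, 5, 6, 10, 0, 9, 8, 11, 2, 3]=(0 7 9 11 3 5 10 2 1 4 6)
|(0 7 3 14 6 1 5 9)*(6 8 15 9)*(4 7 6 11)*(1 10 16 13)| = |(0 6 10 16 13 1 5 11 4 7 3 14 8 15 9)| = 15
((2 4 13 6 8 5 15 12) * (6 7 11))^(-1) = (2 12 15 5 8 6 11 7 13 4) = [0, 1, 12, 3, 2, 8, 11, 13, 6, 9, 10, 7, 15, 4, 14, 5]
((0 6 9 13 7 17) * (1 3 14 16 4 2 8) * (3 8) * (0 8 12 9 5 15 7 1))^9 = (0 5 7 8 6 15 17)(1 12 9 13)(2 4 16 14 3) = [5, 12, 4, 2, 16, 7, 15, 8, 6, 13, 10, 11, 9, 1, 3, 17, 14, 0]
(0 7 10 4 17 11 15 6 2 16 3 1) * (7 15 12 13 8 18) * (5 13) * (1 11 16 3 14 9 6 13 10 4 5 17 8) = (0 15 13 1)(2 3 11 12 17 16 14 9 6)(4 8 18 7)(5 10) = [15, 0, 3, 11, 8, 10, 2, 4, 18, 6, 5, 12, 17, 1, 9, 13, 14, 16, 7]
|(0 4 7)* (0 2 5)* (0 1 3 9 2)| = 15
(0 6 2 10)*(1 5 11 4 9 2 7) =(0 6 7 1 5 11 4 9 2 10) =[6, 5, 10, 3, 9, 11, 7, 1, 8, 2, 0, 4]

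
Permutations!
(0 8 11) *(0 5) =(0 8 11 5) =[8, 1, 2, 3, 4, 0, 6, 7, 11, 9, 10, 5]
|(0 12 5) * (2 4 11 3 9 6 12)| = |(0 2 4 11 3 9 6 12 5)| = 9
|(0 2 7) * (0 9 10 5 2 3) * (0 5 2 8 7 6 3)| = 8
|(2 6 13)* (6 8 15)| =5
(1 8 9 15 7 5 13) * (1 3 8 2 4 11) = (1 2 4 11)(3 8 9 15 7 5 13) = [0, 2, 4, 8, 11, 13, 6, 5, 9, 15, 10, 1, 12, 3, 14, 7]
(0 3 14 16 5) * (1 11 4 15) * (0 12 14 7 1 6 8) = [3, 11, 2, 7, 15, 12, 8, 1, 0, 9, 10, 4, 14, 13, 16, 6, 5] = (0 3 7 1 11 4 15 6 8)(5 12 14 16)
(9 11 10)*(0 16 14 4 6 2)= (0 16 14 4 6 2)(9 11 10)= [16, 1, 0, 3, 6, 5, 2, 7, 8, 11, 9, 10, 12, 13, 4, 15, 14]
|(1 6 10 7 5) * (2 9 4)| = |(1 6 10 7 5)(2 9 4)| = 15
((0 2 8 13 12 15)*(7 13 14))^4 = [7, 1, 13, 3, 4, 5, 6, 0, 12, 9, 10, 11, 8, 2, 15, 14] = (0 7)(2 13)(8 12)(14 15)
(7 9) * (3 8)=(3 8)(7 9)=[0, 1, 2, 8, 4, 5, 6, 9, 3, 7]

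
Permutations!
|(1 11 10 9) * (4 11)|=|(1 4 11 10 9)|=5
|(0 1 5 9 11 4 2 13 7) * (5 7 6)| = |(0 1 7)(2 13 6 5 9 11 4)| = 21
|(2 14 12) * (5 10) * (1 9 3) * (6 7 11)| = |(1 9 3)(2 14 12)(5 10)(6 7 11)| = 6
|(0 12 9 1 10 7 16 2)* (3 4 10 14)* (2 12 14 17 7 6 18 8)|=|(0 14 3 4 10 6 18 8 2)(1 17 7 16 12 9)|=18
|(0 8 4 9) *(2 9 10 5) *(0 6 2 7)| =6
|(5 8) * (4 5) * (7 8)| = |(4 5 7 8)| = 4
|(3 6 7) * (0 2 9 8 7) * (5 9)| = 8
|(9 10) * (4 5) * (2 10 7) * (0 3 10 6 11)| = |(0 3 10 9 7 2 6 11)(4 5)| = 8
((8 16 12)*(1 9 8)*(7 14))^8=(1 16 9 12 8)=[0, 16, 2, 3, 4, 5, 6, 7, 1, 12, 10, 11, 8, 13, 14, 15, 9]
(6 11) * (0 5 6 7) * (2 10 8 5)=(0 2 10 8 5 6 11 7)=[2, 1, 10, 3, 4, 6, 11, 0, 5, 9, 8, 7]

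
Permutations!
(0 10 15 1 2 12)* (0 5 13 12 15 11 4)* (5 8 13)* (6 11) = (0 10 6 11 4)(1 2 15)(8 13 12) = [10, 2, 15, 3, 0, 5, 11, 7, 13, 9, 6, 4, 8, 12, 14, 1]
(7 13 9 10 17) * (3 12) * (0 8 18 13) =[8, 1, 2, 12, 4, 5, 6, 0, 18, 10, 17, 11, 3, 9, 14, 15, 16, 7, 13] =(0 8 18 13 9 10 17 7)(3 12)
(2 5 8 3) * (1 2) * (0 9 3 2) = [9, 0, 5, 1, 4, 8, 6, 7, 2, 3] = (0 9 3 1)(2 5 8)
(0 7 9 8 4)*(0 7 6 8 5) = (0 6 8 4 7 9 5) = [6, 1, 2, 3, 7, 0, 8, 9, 4, 5]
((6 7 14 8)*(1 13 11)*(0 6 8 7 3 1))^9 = (0 1)(3 11)(6 13)(7 14) = [1, 0, 2, 11, 4, 5, 13, 14, 8, 9, 10, 3, 12, 6, 7]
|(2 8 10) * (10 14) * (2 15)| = |(2 8 14 10 15)| = 5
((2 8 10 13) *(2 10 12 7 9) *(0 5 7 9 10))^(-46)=[13, 1, 12, 3, 4, 0, 6, 5, 9, 8, 7, 11, 2, 10]=(0 13 10 7 5)(2 12)(8 9)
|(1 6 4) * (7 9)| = |(1 6 4)(7 9)| = 6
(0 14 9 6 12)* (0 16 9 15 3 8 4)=[14, 1, 2, 8, 0, 5, 12, 7, 4, 6, 10, 11, 16, 13, 15, 3, 9]=(0 14 15 3 8 4)(6 12 16 9)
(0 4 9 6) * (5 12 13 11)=(0 4 9 6)(5 12 13 11)=[4, 1, 2, 3, 9, 12, 0, 7, 8, 6, 10, 5, 13, 11]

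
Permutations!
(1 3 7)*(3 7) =[0, 7, 2, 3, 4, 5, 6, 1] =(1 7)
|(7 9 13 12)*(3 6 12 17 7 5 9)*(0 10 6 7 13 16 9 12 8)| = 4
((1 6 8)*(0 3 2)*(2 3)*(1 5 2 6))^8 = (0 5 6 2 8) = [5, 1, 8, 3, 4, 6, 2, 7, 0]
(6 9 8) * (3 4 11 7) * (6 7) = (3 4 11 6 9 8 7) = [0, 1, 2, 4, 11, 5, 9, 3, 7, 8, 10, 6]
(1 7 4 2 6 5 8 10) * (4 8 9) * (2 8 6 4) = (1 7 6 5 9 2 4 8 10) = [0, 7, 4, 3, 8, 9, 5, 6, 10, 2, 1]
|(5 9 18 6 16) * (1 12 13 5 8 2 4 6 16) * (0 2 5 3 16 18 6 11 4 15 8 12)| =|(18)(0 2 15 8 5 9 6 1)(3 16 12 13)(4 11)| =8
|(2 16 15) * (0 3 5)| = 3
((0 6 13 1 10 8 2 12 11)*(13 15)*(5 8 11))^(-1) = [11, 13, 8, 3, 4, 12, 0, 7, 5, 9, 1, 10, 2, 15, 14, 6] = (0 11 10 1 13 15 6)(2 8 5 12)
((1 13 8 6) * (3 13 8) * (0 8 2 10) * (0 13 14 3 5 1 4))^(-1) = [4, 5, 1, 14, 6, 13, 8, 7, 0, 9, 2, 11, 12, 10, 3] = (0 4 6 8)(1 5 13 10 2)(3 14)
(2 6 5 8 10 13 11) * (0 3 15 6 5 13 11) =[3, 1, 5, 15, 4, 8, 13, 7, 10, 9, 11, 2, 12, 0, 14, 6] =(0 3 15 6 13)(2 5 8 10 11)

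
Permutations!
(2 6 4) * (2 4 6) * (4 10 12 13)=(4 10 12 13)=[0, 1, 2, 3, 10, 5, 6, 7, 8, 9, 12, 11, 13, 4]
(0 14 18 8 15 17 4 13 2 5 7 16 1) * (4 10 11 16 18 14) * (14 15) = [4, 0, 5, 3, 13, 7, 6, 18, 14, 9, 11, 16, 12, 2, 15, 17, 1, 10, 8] = (0 4 13 2 5 7 18 8 14 15 17 10 11 16 1)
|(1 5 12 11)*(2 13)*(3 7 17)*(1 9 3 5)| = |(2 13)(3 7 17 5 12 11 9)| = 14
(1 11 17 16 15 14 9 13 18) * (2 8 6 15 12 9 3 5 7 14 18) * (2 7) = (1 11 17 16 12 9 13 7 14 3 5 2 8 6 15 18) = [0, 11, 8, 5, 4, 2, 15, 14, 6, 13, 10, 17, 9, 7, 3, 18, 12, 16, 1]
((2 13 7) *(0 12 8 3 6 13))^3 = [3, 1, 8, 7, 4, 5, 2, 12, 13, 9, 10, 11, 6, 0] = (0 3 7 12 6 2 8 13)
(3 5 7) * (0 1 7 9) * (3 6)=[1, 7, 2, 5, 4, 9, 3, 6, 8, 0]=(0 1 7 6 3 5 9)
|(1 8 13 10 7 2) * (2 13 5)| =|(1 8 5 2)(7 13 10)| =12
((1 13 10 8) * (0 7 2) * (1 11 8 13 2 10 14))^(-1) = [2, 14, 1, 3, 4, 5, 6, 0, 11, 9, 7, 8, 12, 10, 13] = (0 2 1 14 13 10 7)(8 11)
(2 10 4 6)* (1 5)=(1 5)(2 10 4 6)=[0, 5, 10, 3, 6, 1, 2, 7, 8, 9, 4]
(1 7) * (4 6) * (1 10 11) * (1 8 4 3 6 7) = (3 6)(4 7 10 11 8) = [0, 1, 2, 6, 7, 5, 3, 10, 4, 9, 11, 8]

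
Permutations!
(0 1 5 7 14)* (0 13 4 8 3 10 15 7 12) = (0 1 5 12)(3 10 15 7 14 13 4 8) = [1, 5, 2, 10, 8, 12, 6, 14, 3, 9, 15, 11, 0, 4, 13, 7]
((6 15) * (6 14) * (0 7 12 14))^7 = [7, 1, 2, 3, 4, 5, 15, 12, 8, 9, 10, 11, 14, 13, 6, 0] = (0 7 12 14 6 15)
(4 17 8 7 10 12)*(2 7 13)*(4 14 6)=(2 7 10 12 14 6 4 17 8 13)=[0, 1, 7, 3, 17, 5, 4, 10, 13, 9, 12, 11, 14, 2, 6, 15, 16, 8]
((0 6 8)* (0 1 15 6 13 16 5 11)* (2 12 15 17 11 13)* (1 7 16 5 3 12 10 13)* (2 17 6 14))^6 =(17)(1 12 5 3 13 16 10 7 2 8 14 6 15) =[0, 12, 8, 13, 4, 3, 15, 2, 14, 9, 7, 11, 5, 16, 6, 1, 10, 17]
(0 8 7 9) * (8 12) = (0 12 8 7 9) = [12, 1, 2, 3, 4, 5, 6, 9, 7, 0, 10, 11, 8]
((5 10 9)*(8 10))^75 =[0, 1, 2, 3, 4, 9, 6, 7, 5, 10, 8] =(5 9 10 8)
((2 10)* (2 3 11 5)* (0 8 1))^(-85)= (11)(0 1 8)= [1, 8, 2, 3, 4, 5, 6, 7, 0, 9, 10, 11]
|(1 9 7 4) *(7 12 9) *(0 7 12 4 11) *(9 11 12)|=12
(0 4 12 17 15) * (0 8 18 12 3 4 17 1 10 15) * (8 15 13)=(0 17)(1 10 13 8 18 12)(3 4)=[17, 10, 2, 4, 3, 5, 6, 7, 18, 9, 13, 11, 1, 8, 14, 15, 16, 0, 12]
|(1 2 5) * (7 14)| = |(1 2 5)(7 14)| = 6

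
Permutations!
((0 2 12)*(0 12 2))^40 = [0, 1, 2, 3, 4, 5, 6, 7, 8, 9, 10, 11, 12] = (12)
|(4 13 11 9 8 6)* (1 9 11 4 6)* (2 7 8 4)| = |(1 9 4 13 2 7 8)| = 7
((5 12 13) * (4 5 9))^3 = (4 13 5 9 12) = [0, 1, 2, 3, 13, 9, 6, 7, 8, 12, 10, 11, 4, 5]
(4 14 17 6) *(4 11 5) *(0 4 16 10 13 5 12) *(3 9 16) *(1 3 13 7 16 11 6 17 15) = (17)(0 4 14 15 1 3 9 11 12)(5 13)(7 16 10) = [4, 3, 2, 9, 14, 13, 6, 16, 8, 11, 7, 12, 0, 5, 15, 1, 10, 17]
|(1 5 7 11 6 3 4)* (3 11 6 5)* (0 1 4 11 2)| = |(0 1 3 11 5 7 6 2)| = 8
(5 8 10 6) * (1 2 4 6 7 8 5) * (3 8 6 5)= (1 2 4 5 3 8 10 7 6)= [0, 2, 4, 8, 5, 3, 1, 6, 10, 9, 7]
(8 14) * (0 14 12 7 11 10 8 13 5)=(0 14 13 5)(7 11 10 8 12)=[14, 1, 2, 3, 4, 0, 6, 11, 12, 9, 8, 10, 7, 5, 13]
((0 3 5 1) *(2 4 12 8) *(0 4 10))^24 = [8, 0, 4, 2, 3, 10, 6, 7, 1, 9, 12, 11, 5] = (0 8 1)(2 4 3)(5 10 12)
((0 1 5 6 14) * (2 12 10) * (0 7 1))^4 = (1 7 14 6 5)(2 12 10) = [0, 7, 12, 3, 4, 1, 5, 14, 8, 9, 2, 11, 10, 13, 6]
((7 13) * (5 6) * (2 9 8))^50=(13)(2 8 9)=[0, 1, 8, 3, 4, 5, 6, 7, 9, 2, 10, 11, 12, 13]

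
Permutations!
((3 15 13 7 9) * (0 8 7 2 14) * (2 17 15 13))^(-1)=(0 14 2 15 17 13 3 9 7 8)=[14, 1, 15, 9, 4, 5, 6, 8, 0, 7, 10, 11, 12, 3, 2, 17, 16, 13]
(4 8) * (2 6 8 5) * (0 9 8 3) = (0 9 8 4 5 2 6 3) = [9, 1, 6, 0, 5, 2, 3, 7, 4, 8]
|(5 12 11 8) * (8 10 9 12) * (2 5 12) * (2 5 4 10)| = |(2 4 10 9 5 8 12 11)| = 8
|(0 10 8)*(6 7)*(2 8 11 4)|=6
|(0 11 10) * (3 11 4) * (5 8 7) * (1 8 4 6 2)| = 11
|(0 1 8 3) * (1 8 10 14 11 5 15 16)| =21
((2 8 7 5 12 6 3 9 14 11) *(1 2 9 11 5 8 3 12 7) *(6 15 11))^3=[0, 6, 12, 15, 4, 1, 11, 2, 3, 7, 10, 5, 9, 13, 8, 14]=(1 6 11 5)(2 12 9 7)(3 15 14 8)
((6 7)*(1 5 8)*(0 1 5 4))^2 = (8)(0 4 1) = [4, 0, 2, 3, 1, 5, 6, 7, 8]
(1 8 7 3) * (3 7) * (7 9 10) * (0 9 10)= (0 9)(1 8 3)(7 10)= [9, 8, 2, 1, 4, 5, 6, 10, 3, 0, 7]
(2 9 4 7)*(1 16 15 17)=(1 16 15 17)(2 9 4 7)=[0, 16, 9, 3, 7, 5, 6, 2, 8, 4, 10, 11, 12, 13, 14, 17, 15, 1]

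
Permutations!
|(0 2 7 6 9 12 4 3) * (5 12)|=|(0 2 7 6 9 5 12 4 3)|=9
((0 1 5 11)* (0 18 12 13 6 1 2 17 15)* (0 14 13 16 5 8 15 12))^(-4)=(0 16)(1 15 13)(2 5)(6 8 14)(11 17)(12 18)=[16, 15, 5, 3, 4, 2, 8, 7, 14, 9, 10, 17, 18, 1, 6, 13, 0, 11, 12]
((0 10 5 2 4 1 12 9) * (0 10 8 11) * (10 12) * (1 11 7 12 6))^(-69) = [12, 2, 0, 3, 8, 11, 5, 6, 9, 10, 4, 7, 1] = (0 12 1 2)(4 8 9 10)(5 11 7 6)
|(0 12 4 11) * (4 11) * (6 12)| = |(0 6 12 11)| = 4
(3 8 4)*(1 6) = (1 6)(3 8 4) = [0, 6, 2, 8, 3, 5, 1, 7, 4]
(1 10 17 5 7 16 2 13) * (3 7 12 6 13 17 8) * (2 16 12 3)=(1 10 8 2 17 5 3 7 12 6 13)=[0, 10, 17, 7, 4, 3, 13, 12, 2, 9, 8, 11, 6, 1, 14, 15, 16, 5]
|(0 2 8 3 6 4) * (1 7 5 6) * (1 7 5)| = 9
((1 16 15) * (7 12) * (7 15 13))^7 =(1 16 13 7 12 15) =[0, 16, 2, 3, 4, 5, 6, 12, 8, 9, 10, 11, 15, 7, 14, 1, 13]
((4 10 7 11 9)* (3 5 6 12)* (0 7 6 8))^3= (0 9 6 5 7 4 12 8 11 10 3)= [9, 1, 2, 0, 12, 7, 5, 4, 11, 6, 3, 10, 8]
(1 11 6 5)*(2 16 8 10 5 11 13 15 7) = (1 13 15 7 2 16 8 10 5)(6 11) = [0, 13, 16, 3, 4, 1, 11, 2, 10, 9, 5, 6, 12, 15, 14, 7, 8]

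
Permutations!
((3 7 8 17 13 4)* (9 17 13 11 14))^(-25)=[0, 1, 2, 3, 4, 5, 6, 7, 8, 14, 10, 17, 12, 13, 11, 15, 16, 9]=(9 14 11 17)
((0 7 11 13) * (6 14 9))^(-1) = (0 13 11 7)(6 9 14) = [13, 1, 2, 3, 4, 5, 9, 0, 8, 14, 10, 7, 12, 11, 6]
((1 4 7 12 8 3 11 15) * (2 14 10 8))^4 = (1 2 3 4 14 11 7 10 15 12 8) = [0, 2, 3, 4, 14, 5, 6, 10, 1, 9, 15, 7, 8, 13, 11, 12]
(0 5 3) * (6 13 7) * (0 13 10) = (0 5 3 13 7 6 10) = [5, 1, 2, 13, 4, 3, 10, 6, 8, 9, 0, 11, 12, 7]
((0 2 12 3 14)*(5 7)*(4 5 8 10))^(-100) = [0, 1, 2, 3, 4, 5, 6, 7, 8, 9, 10, 11, 12, 13, 14] = (14)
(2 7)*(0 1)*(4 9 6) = (0 1)(2 7)(4 9 6) = [1, 0, 7, 3, 9, 5, 4, 2, 8, 6]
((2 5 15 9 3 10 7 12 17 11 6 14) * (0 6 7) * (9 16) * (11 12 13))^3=(0 2 16 10 14 15 3 6 5 9)(12 17)=[2, 1, 16, 6, 4, 9, 5, 7, 8, 0, 14, 11, 17, 13, 15, 3, 10, 12]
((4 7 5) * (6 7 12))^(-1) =(4 5 7 6 12) =[0, 1, 2, 3, 5, 7, 12, 6, 8, 9, 10, 11, 4]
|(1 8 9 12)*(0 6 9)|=6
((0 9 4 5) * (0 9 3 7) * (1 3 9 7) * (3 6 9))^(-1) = [7, 3, 2, 0, 9, 4, 1, 5, 8, 6] = (0 7 5 4 9 6 1 3)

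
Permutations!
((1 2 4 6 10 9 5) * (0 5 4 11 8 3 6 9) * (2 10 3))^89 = [5, 10, 8, 6, 9, 1, 3, 7, 11, 4, 0, 2] = (0 5 1 10)(2 8 11)(3 6)(4 9)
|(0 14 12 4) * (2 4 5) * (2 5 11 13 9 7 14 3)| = 12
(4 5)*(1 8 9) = (1 8 9)(4 5) = [0, 8, 2, 3, 5, 4, 6, 7, 9, 1]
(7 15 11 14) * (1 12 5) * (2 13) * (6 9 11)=(1 12 5)(2 13)(6 9 11 14 7 15)=[0, 12, 13, 3, 4, 1, 9, 15, 8, 11, 10, 14, 5, 2, 7, 6]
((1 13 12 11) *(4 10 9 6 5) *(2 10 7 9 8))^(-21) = [0, 11, 2, 3, 5, 6, 9, 4, 8, 7, 10, 12, 13, 1] = (1 11 12 13)(4 5 6 9 7)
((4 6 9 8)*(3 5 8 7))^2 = (3 8 6 7 5 4 9) = [0, 1, 2, 8, 9, 4, 7, 5, 6, 3]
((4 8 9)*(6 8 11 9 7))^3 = (11) = [0, 1, 2, 3, 4, 5, 6, 7, 8, 9, 10, 11]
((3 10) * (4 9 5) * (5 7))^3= (3 10)(4 5 7 9)= [0, 1, 2, 10, 5, 7, 6, 9, 8, 4, 3]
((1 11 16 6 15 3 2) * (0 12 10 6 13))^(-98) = (0 12 10 6 15 3 2 1 11 16 13) = [12, 11, 1, 2, 4, 5, 15, 7, 8, 9, 6, 16, 10, 0, 14, 3, 13]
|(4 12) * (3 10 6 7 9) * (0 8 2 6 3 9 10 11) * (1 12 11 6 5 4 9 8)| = |(0 1 12 9 8 2 5 4 11)(3 6 7 10)| = 36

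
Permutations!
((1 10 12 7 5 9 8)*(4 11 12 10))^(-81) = (1 8 9 5 7 12 11 4) = [0, 8, 2, 3, 1, 7, 6, 12, 9, 5, 10, 4, 11]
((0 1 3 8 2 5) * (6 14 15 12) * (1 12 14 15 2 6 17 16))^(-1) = (0 5 2 14 15 6 8 3 1 16 17 12) = [5, 16, 14, 1, 4, 2, 8, 7, 3, 9, 10, 11, 0, 13, 15, 6, 17, 12]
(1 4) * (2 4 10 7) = (1 10 7 2 4) = [0, 10, 4, 3, 1, 5, 6, 2, 8, 9, 7]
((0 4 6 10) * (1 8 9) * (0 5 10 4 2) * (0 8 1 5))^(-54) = (10) = [0, 1, 2, 3, 4, 5, 6, 7, 8, 9, 10]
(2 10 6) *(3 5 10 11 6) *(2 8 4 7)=[0, 1, 11, 5, 7, 10, 8, 2, 4, 9, 3, 6]=(2 11 6 8 4 7)(3 5 10)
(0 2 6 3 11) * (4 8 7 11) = (0 2 6 3 4 8 7 11) = [2, 1, 6, 4, 8, 5, 3, 11, 7, 9, 10, 0]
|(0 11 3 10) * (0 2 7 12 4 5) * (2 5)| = |(0 11 3 10 5)(2 7 12 4)| = 20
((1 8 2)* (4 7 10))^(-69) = (10) = [0, 1, 2, 3, 4, 5, 6, 7, 8, 9, 10]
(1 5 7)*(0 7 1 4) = (0 7 4)(1 5) = [7, 5, 2, 3, 0, 1, 6, 4]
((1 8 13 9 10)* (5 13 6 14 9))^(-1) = (1 10 9 14 6 8)(5 13) = [0, 10, 2, 3, 4, 13, 8, 7, 1, 14, 9, 11, 12, 5, 6]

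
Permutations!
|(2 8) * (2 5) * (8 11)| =|(2 11 8 5)| =4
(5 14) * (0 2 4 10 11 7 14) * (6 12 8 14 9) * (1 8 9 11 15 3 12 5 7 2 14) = [14, 8, 4, 12, 10, 0, 5, 11, 1, 6, 15, 2, 9, 13, 7, 3] = (0 14 7 11 2 4 10 15 3 12 9 6 5)(1 8)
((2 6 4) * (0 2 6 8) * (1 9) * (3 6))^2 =(9)(0 8 2)(3 4 6) =[8, 1, 0, 4, 6, 5, 3, 7, 2, 9]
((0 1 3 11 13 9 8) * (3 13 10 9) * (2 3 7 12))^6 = (0 3 1 11 13 10 7 9 12 8 2) = [3, 11, 0, 1, 4, 5, 6, 9, 2, 12, 7, 13, 8, 10]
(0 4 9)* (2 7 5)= (0 4 9)(2 7 5)= [4, 1, 7, 3, 9, 2, 6, 5, 8, 0]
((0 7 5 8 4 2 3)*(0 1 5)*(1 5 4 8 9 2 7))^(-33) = [7, 0, 9, 2, 1, 3, 6, 4, 8, 5] = (0 7 4 1)(2 9 5 3)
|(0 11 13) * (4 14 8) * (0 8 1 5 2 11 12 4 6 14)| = |(0 12 4)(1 5 2 11 13 8 6 14)| = 24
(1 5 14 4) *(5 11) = (1 11 5 14 4) = [0, 11, 2, 3, 1, 14, 6, 7, 8, 9, 10, 5, 12, 13, 4]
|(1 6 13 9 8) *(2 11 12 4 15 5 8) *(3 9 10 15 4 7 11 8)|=30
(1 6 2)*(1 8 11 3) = (1 6 2 8 11 3) = [0, 6, 8, 1, 4, 5, 2, 7, 11, 9, 10, 3]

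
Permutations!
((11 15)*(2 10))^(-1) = (2 10)(11 15) = [0, 1, 10, 3, 4, 5, 6, 7, 8, 9, 2, 15, 12, 13, 14, 11]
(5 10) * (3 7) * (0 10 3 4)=(0 10 5 3 7 4)=[10, 1, 2, 7, 0, 3, 6, 4, 8, 9, 5]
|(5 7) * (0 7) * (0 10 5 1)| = 6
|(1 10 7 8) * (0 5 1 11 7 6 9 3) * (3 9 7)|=9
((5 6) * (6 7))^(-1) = (5 6 7) = [0, 1, 2, 3, 4, 6, 7, 5]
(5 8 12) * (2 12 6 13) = (2 12 5 8 6 13) = [0, 1, 12, 3, 4, 8, 13, 7, 6, 9, 10, 11, 5, 2]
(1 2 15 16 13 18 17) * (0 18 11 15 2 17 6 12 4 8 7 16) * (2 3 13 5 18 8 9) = [8, 17, 3, 13, 9, 18, 12, 16, 7, 2, 10, 15, 4, 11, 14, 0, 5, 1, 6] = (0 8 7 16 5 18 6 12 4 9 2 3 13 11 15)(1 17)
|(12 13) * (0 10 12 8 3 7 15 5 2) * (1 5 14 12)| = 35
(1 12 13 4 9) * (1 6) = (1 12 13 4 9 6) = [0, 12, 2, 3, 9, 5, 1, 7, 8, 6, 10, 11, 13, 4]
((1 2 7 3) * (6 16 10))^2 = (1 7)(2 3)(6 10 16) = [0, 7, 3, 2, 4, 5, 10, 1, 8, 9, 16, 11, 12, 13, 14, 15, 6]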